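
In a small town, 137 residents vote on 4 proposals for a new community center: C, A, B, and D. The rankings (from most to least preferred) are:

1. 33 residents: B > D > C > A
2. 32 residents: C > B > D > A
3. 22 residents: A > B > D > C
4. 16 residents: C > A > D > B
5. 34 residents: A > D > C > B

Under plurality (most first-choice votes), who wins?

First-place votes: C 48, A 56, B 33, D 0.
A has the most first-place votes.

A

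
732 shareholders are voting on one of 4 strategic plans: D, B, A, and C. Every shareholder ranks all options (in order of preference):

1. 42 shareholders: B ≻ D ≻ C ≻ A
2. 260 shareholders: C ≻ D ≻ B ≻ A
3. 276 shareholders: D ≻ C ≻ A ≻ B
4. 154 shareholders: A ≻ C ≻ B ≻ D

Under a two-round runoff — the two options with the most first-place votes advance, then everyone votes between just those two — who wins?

Round 1 first-place votes: D 276, B 42, A 154, C 260.
D and C advance.
Runoff: D is preferred to C by 318 voters; C by 414.
C wins the runoff.

C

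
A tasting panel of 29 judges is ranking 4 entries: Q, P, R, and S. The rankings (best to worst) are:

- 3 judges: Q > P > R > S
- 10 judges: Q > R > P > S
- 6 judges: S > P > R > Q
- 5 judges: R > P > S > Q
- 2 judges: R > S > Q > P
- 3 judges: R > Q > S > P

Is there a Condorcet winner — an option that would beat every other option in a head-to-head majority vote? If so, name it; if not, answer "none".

R

R vs Q: 16–13 for R.
R vs P: 20–9 for R.
R vs S: 23–6 for R.
R beats every other option head-to-head.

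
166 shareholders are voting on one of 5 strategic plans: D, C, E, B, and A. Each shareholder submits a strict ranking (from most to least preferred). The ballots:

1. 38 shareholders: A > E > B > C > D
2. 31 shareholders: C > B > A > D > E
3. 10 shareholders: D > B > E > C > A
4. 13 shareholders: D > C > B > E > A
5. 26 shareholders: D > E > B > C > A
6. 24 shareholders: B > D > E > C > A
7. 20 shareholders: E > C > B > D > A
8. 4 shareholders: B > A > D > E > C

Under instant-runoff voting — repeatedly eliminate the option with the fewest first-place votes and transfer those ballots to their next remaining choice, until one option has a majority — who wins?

C

Round 1: D 49, C 31, E 20, B 28, A 38. Eliminate E.
Round 2: D 49, C 51, B 28, A 38. Eliminate B.
Round 3: D 73, C 51, A 42. Eliminate A.
Round 4: D 77, C 89. C has a majority.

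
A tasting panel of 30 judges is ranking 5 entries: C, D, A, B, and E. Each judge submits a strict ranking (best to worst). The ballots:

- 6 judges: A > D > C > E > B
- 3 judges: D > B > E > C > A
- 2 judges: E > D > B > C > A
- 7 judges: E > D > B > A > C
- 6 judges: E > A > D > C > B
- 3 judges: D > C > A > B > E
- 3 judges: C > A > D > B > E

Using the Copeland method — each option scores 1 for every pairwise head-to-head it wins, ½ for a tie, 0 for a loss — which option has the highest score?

C: beats B; loses to D, A, and E → score 1.
D: beats C and B; ties A and E → score 3.
A: beats C and B; ties D; loses to E → score 2.5.
B: loses to C, D, A, and E → score 0.
E: beats C, A, and B; ties D → score 3.5.
E has the best pairwise record.

E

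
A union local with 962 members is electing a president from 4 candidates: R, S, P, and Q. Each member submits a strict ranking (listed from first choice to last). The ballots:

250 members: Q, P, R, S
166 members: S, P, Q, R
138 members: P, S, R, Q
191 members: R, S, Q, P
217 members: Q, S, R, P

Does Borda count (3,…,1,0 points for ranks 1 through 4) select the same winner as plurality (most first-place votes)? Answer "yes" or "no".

yes

Borda — scores: R 1178, S 1590, P 1246, Q 1758. Winner: Q.
Plurality — first-place votes: R 191, S 166, P 138, Q 467. Winner: Q.
The two methods agree.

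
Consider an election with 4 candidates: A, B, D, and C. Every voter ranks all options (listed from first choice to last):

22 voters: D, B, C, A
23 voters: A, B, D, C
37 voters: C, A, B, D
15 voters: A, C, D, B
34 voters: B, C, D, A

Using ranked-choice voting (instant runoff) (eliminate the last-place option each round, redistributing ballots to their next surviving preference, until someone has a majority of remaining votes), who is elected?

A

Round 1: A 38, B 34, D 22, C 37. Eliminate D.
Round 2: A 38, B 56, C 37. Eliminate C.
Round 3: A 75, B 56. A has a majority.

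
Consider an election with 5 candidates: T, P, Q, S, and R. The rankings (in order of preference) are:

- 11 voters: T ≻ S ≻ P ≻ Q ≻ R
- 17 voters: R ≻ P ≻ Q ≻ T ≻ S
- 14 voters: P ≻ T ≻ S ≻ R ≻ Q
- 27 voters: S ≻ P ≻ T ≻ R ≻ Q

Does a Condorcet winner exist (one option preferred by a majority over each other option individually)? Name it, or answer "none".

none

Checking pairwise contests:
P beats T 58–11.
S beats P 38–31.
T beats Q 52–17.
T beats S 42–27.
T beats R 52–17.
Every option loses at least one head-to-head, so there is no Condorcet winner.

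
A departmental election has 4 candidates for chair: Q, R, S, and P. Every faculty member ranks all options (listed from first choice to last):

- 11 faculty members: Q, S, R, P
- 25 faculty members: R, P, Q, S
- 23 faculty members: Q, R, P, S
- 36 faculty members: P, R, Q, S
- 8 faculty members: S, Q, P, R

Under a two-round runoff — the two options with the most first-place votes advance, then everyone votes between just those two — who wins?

Round 1 first-place votes: Q 34, R 25, S 8, P 36.
P and Q advance.
Runoff: P is preferred to Q by 61 voters; Q by 42.
P wins the runoff.

P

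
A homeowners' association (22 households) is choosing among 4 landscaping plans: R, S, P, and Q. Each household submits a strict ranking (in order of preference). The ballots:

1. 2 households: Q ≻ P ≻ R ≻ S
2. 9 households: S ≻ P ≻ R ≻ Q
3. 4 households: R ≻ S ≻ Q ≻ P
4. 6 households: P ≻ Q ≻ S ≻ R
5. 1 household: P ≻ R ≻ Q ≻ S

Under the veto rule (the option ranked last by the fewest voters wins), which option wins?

Last-place votes: R 6, S 3, P 4, Q 9.
S is ranked last by the fewest voters, so S wins.

S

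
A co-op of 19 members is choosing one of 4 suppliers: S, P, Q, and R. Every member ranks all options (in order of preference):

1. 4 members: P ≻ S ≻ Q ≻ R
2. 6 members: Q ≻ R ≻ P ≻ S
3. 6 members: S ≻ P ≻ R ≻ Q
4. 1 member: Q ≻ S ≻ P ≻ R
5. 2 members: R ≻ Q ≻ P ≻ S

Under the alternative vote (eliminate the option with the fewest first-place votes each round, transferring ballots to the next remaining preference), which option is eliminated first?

R

Round 1: S 6, P 4, Q 7, R 2. Eliminate R.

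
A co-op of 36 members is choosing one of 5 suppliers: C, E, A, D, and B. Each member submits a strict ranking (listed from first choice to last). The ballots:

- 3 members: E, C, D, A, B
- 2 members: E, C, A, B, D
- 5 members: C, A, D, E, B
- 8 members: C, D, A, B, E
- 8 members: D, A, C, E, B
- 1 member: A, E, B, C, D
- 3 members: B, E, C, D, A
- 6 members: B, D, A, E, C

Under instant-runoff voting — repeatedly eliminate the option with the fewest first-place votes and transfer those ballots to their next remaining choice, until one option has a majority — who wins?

Round 1: C 13, E 5, A 1, D 8, B 9. Eliminate A.
Round 2: C 13, E 6, D 8, B 9. Eliminate E.
Round 3: C 18, D 8, B 10. Eliminate D.
Round 4: C 26, B 10. C has a majority.

C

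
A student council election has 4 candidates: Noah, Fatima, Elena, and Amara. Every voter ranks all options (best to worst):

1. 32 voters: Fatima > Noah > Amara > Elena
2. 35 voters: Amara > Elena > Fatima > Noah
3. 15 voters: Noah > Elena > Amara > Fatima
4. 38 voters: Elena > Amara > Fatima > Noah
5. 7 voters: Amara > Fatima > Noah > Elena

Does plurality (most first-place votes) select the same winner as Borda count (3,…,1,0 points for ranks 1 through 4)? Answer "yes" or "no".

yes

Plurality — first-place votes: Noah 15, Fatima 32, Elena 38, Amara 42. Winner: Amara.
Borda — scores: Noah 116, Fatima 183, Elena 214, Amara 249. Winner: Amara.
The two methods agree.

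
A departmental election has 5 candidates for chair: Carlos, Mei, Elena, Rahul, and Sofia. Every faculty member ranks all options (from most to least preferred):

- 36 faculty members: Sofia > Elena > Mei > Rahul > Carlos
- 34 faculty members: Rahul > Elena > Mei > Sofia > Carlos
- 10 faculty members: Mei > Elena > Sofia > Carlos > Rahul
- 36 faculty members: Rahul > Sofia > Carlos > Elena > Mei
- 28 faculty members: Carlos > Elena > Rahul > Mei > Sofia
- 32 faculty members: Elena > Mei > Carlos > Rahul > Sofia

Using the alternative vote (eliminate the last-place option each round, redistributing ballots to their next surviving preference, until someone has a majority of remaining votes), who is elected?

Round 1: Carlos 28, Mei 10, Elena 32, Rahul 70, Sofia 36. Eliminate Mei.
Round 2: Carlos 28, Elena 42, Rahul 70, Sofia 36. Eliminate Carlos.
Round 3: Elena 70, Rahul 70, Sofia 36. Eliminate Sofia.
Round 4: Elena 106, Rahul 70. Elena has a majority.

Elena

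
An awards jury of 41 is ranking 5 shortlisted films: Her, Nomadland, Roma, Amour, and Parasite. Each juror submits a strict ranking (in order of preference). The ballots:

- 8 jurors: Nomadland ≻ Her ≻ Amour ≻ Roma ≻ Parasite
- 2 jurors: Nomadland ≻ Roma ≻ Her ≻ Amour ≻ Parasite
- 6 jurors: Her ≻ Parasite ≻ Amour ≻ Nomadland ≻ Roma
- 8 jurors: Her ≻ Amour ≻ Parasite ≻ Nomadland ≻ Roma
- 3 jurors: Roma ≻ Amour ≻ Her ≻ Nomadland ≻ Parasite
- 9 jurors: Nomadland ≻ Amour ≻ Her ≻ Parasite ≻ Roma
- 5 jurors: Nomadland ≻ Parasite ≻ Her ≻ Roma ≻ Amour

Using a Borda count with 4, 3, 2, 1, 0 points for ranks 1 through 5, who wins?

Her

Her: 8·3 + 2·2 + 6·4 + 8·4 + 3·2 + 9·2 + 5·2 = 118
Nomadland: 8·4 + 2·4 + 6·1 + 8·1 + 3·1 + 9·4 + 5·4 = 113
Roma: 8·1 + 2·3 + 6·0 + 8·0 + 3·4 + 9·0 + 5·1 = 31
Amour: 8·2 + 2·1 + 6·2 + 8·3 + 3·3 + 9·3 + 5·0 = 90
Parasite: 8·0 + 2·0 + 6·3 + 8·2 + 3·0 + 9·1 + 5·3 = 58
Her has the highest Borda score (118).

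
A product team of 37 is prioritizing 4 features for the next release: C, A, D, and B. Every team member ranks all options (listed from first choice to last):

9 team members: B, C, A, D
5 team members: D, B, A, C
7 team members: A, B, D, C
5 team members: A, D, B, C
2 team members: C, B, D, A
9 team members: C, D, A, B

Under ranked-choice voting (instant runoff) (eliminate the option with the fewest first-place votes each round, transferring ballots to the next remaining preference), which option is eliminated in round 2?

Round 1: C 11, A 12, D 5, B 9. Eliminate D.
Round 2: C 11, A 12, B 14. Eliminate C.

C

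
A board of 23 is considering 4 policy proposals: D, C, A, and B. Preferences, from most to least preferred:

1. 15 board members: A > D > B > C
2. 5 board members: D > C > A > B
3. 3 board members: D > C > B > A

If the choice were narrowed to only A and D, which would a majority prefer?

A

Voters preferring A to D: 15; preferring D to A: 8.
A wins the head-to-head.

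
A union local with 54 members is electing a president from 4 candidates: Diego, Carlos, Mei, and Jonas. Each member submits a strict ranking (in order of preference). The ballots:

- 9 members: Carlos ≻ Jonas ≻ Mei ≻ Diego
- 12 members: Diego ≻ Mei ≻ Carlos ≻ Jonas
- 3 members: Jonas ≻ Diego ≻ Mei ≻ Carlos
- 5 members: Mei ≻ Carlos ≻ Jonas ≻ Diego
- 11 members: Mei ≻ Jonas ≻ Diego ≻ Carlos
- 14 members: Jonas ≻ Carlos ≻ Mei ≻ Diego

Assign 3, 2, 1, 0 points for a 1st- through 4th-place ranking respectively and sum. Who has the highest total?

Diego: 9·0 + 12·3 + 3·2 + 5·0 + 11·1 + 14·0 = 53
Carlos: 9·3 + 12·1 + 3·0 + 5·2 + 11·0 + 14·2 = 77
Mei: 9·1 + 12·2 + 3·1 + 5·3 + 11·3 + 14·1 = 98
Jonas: 9·2 + 12·0 + 3·3 + 5·1 + 11·2 + 14·3 = 96
Mei has the highest Borda score (98).

Mei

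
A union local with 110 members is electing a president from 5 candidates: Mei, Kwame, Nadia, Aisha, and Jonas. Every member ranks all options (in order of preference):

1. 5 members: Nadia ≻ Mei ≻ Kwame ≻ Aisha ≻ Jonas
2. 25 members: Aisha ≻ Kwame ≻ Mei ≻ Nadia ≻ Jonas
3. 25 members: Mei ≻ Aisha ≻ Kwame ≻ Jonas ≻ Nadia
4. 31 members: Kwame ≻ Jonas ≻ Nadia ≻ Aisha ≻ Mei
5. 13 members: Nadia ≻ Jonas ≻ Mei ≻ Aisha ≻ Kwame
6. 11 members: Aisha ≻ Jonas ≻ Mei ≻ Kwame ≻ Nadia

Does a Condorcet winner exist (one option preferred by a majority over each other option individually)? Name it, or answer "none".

Aisha vs Mei: 67–43 for Aisha.
Aisha vs Kwame: 74–36 for Aisha.
Aisha vs Nadia: 61–49 for Aisha.
Aisha vs Jonas: 66–44 for Aisha.
Aisha beats every other option head-to-head.

Aisha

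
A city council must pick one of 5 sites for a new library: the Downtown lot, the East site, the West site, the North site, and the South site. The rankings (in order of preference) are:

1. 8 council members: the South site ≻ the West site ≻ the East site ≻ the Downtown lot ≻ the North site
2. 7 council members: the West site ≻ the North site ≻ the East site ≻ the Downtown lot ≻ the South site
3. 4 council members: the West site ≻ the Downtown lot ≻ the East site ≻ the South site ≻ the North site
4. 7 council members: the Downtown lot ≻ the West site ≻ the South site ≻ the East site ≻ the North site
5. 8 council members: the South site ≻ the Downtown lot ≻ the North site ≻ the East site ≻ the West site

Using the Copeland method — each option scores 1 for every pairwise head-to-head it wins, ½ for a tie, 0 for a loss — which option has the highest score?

the Downtown lot: beats the East site, the North site, and the South site; loses to the West site → score 3.
the East site: beats the North site; loses to the Downtown lot, the West site, and the South site → score 1.
the West site: beats the Downtown lot, the East site, the North site, and the South site → score 4.
the North site: loses to the Downtown lot, the East site, the West site, and the South site → score 0.
the South site: beats the East site and the North site; loses to the Downtown lot and the West site → score 2.
the West site has the best pairwise record.

the West site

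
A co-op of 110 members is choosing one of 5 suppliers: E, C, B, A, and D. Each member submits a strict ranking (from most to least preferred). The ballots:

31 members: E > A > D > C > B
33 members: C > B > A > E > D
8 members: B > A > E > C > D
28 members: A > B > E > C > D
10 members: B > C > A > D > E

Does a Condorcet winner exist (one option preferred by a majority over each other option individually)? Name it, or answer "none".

A

A vs E: 79–31 for A.
A vs C: 67–43 for A.
A vs B: 59–51 for A.
A vs D: 110–0 for A.
A beats every other option head-to-head.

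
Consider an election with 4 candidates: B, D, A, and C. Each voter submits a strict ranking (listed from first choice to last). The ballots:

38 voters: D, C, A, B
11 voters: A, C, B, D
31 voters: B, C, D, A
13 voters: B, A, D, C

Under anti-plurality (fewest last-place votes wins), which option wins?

D

Last-place votes: B 38, D 11, A 31, C 13.
D is ranked last by the fewest voters, so D wins.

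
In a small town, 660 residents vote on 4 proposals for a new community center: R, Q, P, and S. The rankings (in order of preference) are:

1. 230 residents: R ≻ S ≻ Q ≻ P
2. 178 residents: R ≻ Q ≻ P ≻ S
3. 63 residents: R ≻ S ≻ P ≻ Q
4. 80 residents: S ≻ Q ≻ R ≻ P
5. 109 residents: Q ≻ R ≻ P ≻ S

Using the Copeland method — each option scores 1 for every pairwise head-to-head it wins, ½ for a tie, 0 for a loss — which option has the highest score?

R: beats Q, P, and S → score 3.
Q: beats P; loses to R and S → score 1.
P: loses to R, Q, and S → score 0.
S: beats Q and P; loses to R → score 2.
R has the best pairwise record.

R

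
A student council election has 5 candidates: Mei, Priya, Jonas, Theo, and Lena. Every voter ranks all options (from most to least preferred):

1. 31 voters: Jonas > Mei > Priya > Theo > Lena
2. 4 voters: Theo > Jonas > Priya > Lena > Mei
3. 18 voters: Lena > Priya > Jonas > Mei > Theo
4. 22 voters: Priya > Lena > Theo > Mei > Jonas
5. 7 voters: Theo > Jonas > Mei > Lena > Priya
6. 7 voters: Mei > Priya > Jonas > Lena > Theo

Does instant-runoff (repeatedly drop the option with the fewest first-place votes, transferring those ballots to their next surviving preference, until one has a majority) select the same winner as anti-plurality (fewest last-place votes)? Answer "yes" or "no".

no

Instant-runoff — R1 Mei 7, Priya 22, Jonas 31, Theo 11, Lena 18 (Mei out); R2 Priya 29, Jonas 31, Theo 11, Lena 18 (Theo out); R3 Priya 29, Jonas 42, Lena 18 (Lena out); R4 Priya 47, Jonas 42 (Priya winner). Winner: Priya.
Anti-plurality — last-place votes: Mei 4, Priya 7, Jonas 22, Theo 25, Lena 31. Winner: Mei.
The two methods disagree.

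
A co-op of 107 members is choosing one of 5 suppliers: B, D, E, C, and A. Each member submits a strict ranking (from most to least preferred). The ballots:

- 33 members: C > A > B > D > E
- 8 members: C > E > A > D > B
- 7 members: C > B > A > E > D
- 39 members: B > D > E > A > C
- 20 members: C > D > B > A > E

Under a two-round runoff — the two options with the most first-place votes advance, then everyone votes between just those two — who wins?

Round 1 first-place votes: B 39, D 0, E 0, C 68, A 0.
C and B advance.
Runoff: C is preferred to B by 68 voters; B by 39.
C wins the runoff.

C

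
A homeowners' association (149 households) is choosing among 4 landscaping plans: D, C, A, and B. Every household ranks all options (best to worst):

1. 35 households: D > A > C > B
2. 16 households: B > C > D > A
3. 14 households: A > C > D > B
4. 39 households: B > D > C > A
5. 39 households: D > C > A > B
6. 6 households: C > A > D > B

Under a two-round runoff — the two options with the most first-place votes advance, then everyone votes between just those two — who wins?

D

Round 1 first-place votes: D 74, C 6, A 14, B 55.
D and B advance.
Runoff: D is preferred to B by 94 voters; B by 55.
D wins the runoff.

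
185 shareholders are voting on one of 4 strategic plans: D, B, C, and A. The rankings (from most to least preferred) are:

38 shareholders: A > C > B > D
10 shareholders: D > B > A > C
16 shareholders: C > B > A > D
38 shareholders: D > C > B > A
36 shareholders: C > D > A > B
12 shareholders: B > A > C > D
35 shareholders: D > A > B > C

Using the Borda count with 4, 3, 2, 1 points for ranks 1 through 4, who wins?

D

D: 38·1 + 10·4 + 16·1 + 38·4 + 36·3 + 12·1 + 35·4 = 506
B: 38·2 + 10·3 + 16·3 + 38·2 + 36·1 + 12·4 + 35·2 = 384
C: 38·3 + 10·1 + 16·4 + 38·3 + 36·4 + 12·2 + 35·1 = 505
A: 38·4 + 10·2 + 16·2 + 38·1 + 36·2 + 12·3 + 35·3 = 455
D has the highest Borda score (506).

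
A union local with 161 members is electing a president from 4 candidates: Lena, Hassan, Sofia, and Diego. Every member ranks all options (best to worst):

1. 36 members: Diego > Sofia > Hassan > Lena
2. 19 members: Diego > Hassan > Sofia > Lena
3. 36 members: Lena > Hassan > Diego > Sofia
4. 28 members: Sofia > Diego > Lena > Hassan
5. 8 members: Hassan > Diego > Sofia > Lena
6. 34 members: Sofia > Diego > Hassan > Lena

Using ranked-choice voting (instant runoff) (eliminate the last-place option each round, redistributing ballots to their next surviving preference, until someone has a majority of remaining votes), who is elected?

Diego

Round 1: Lena 36, Hassan 8, Sofia 62, Diego 55. Eliminate Hassan.
Round 2: Lena 36, Sofia 62, Diego 63. Eliminate Lena.
Round 3: Sofia 62, Diego 99. Diego has a majority.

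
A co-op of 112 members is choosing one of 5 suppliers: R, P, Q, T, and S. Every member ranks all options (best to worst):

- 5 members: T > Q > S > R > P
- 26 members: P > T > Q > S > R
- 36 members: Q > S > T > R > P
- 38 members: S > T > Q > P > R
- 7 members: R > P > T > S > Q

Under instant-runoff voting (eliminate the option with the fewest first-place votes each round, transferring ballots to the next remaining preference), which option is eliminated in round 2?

Round 1: R 7, P 26, Q 36, T 5, S 38. Eliminate T.
Round 2: R 7, P 26, Q 41, S 38. Eliminate R.

R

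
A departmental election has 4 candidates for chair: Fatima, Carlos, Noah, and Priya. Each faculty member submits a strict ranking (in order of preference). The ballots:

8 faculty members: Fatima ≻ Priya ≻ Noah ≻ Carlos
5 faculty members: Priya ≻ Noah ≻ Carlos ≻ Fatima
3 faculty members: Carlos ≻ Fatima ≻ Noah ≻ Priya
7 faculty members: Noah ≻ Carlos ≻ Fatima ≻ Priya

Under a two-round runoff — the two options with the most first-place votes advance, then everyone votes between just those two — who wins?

Round 1 first-place votes: Fatima 8, Carlos 3, Noah 7, Priya 5.
Fatima and Noah advance.
Runoff: Fatima is preferred to Noah by 11 voters; Noah by 12.
Noah wins the runoff.

Noah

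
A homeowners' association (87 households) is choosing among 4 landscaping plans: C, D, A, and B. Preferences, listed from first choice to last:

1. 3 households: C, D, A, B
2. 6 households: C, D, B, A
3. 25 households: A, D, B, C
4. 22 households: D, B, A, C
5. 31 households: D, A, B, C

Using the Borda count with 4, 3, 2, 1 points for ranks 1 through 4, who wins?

D

C: 3·4 + 6·4 + 25·1 + 22·1 + 31·1 = 114
D: 3·3 + 6·3 + 25·3 + 22·4 + 31·4 = 314
A: 3·2 + 6·1 + 25·4 + 22·2 + 31·3 = 249
B: 3·1 + 6·2 + 25·2 + 22·3 + 31·2 = 193
D has the highest Borda score (314).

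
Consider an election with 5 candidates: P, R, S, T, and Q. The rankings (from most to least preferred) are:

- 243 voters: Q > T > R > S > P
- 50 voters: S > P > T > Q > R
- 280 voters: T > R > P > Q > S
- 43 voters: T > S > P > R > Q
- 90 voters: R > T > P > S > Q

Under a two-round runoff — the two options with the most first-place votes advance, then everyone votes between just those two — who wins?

T

Round 1 first-place votes: P 0, R 90, S 50, T 323, Q 243.
T and Q advance.
Runoff: T is preferred to Q by 463 voters; Q by 243.
T wins the runoff.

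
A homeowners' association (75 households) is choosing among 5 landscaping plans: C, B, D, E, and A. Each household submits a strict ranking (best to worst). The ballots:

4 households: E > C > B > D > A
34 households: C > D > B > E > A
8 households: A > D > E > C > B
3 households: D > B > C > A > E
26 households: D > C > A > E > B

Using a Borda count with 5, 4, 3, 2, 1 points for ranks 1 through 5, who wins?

D

C: 4·4 + 34·5 + 8·2 + 3·3 + 26·4 = 315
B: 4·3 + 34·3 + 8·1 + 3·4 + 26·1 = 160
D: 4·2 + 34·4 + 8·4 + 3·5 + 26·5 = 321
E: 4·5 + 34·2 + 8·3 + 3·1 + 26·2 = 167
A: 4·1 + 34·1 + 8·5 + 3·2 + 26·3 = 162
D has the highest Borda score (321).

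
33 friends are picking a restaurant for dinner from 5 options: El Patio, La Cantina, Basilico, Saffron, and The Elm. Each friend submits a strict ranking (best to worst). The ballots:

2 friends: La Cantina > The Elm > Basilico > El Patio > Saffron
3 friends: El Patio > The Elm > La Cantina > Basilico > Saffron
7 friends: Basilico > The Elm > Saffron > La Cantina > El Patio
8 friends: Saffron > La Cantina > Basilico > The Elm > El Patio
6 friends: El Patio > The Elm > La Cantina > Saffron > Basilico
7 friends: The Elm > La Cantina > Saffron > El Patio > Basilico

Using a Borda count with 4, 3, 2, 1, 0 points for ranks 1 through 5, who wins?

The Elm

El Patio: 2·1 + 3·4 + 7·0 + 8·0 + 6·4 + 7·1 = 45
La Cantina: 2·4 + 3·2 + 7·1 + 8·3 + 6·2 + 7·3 = 78
Basilico: 2·2 + 3·1 + 7·4 + 8·2 + 6·0 + 7·0 = 51
Saffron: 2·0 + 3·0 + 7·2 + 8·4 + 6·1 + 7·2 = 66
The Elm: 2·3 + 3·3 + 7·3 + 8·1 + 6·3 + 7·4 = 90
The Elm has the highest Borda score (90).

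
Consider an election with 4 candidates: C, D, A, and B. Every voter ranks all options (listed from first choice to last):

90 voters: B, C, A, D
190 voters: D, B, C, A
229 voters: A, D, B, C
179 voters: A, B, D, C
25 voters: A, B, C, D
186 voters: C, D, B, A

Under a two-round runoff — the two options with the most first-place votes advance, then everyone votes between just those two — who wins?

A

Round 1 first-place votes: C 186, D 190, A 433, B 90.
A and D advance.
Runoff: A is preferred to D by 523 voters; D by 376.
A wins the runoff.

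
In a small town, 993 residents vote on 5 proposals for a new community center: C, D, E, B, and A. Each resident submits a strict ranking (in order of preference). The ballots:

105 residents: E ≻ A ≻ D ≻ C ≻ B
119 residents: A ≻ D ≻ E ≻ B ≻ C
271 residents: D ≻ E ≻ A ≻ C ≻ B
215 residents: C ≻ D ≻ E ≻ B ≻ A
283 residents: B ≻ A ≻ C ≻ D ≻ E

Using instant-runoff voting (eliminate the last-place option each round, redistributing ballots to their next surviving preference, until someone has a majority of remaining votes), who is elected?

D

Round 1: C 215, D 271, E 105, B 283, A 119. Eliminate E.
Round 2: C 215, D 271, B 283, A 224. Eliminate C.
Round 3: D 486, B 283, A 224. Eliminate A.
Round 4: D 710, B 283. D has a majority.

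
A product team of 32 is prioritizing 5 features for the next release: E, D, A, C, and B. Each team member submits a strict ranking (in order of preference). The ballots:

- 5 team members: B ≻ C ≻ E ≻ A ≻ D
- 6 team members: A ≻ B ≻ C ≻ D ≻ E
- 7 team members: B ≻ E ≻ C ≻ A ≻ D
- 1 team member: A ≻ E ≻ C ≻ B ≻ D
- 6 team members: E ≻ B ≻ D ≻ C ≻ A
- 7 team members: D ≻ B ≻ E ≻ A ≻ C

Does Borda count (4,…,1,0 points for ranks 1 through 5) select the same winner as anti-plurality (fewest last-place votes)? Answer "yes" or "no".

Borda — scores: E 72, D 46, A 47, C 49, B 106. Winner: B.
Anti-plurality — last-place votes: E 6, D 13, A 6, C 7, B 0. Winner: B.
The two methods agree.

yes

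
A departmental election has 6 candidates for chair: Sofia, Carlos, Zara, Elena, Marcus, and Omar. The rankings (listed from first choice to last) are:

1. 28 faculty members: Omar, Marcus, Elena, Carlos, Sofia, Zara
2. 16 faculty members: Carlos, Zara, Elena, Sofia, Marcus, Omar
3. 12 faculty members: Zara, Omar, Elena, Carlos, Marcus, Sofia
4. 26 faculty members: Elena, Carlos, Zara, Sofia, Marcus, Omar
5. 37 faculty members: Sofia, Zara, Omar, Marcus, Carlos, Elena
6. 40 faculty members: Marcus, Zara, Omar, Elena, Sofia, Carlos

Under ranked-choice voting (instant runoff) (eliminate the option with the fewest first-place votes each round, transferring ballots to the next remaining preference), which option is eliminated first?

Zara

Round 1: Sofia 37, Carlos 16, Zara 12, Elena 26, Marcus 40, Omar 28. Eliminate Zara.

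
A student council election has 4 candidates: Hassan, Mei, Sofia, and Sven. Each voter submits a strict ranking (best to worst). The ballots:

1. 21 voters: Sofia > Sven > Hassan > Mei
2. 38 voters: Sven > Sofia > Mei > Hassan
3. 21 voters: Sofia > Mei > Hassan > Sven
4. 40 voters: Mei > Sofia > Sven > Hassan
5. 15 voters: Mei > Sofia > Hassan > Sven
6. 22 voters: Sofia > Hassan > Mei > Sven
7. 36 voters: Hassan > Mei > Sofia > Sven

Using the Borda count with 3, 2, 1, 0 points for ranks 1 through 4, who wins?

Hassan: 21·1 + 38·0 + 21·1 + 40·0 + 15·1 + 22·2 + 36·3 = 209
Mei: 21·0 + 38·1 + 21·2 + 40·3 + 15·3 + 22·1 + 36·2 = 339
Sofia: 21·3 + 38·2 + 21·3 + 40·2 + 15·2 + 22·3 + 36·1 = 414
Sven: 21·2 + 38·3 + 21·0 + 40·1 + 15·0 + 22·0 + 36·0 = 196
Sofia has the highest Borda score (414).

Sofia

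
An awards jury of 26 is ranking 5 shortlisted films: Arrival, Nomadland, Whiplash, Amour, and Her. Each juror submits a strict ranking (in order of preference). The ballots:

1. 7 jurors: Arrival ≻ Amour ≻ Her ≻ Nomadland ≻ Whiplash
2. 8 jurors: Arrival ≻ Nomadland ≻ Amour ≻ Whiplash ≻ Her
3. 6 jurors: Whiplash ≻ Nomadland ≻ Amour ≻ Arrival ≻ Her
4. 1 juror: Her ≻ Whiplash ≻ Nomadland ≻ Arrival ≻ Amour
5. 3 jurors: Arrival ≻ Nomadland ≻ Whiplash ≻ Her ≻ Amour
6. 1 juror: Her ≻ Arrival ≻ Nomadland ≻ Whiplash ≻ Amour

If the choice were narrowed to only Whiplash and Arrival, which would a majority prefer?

Voters preferring Whiplash to Arrival: 7; preferring Arrival to Whiplash: 19.
Arrival wins the head-to-head.

Arrival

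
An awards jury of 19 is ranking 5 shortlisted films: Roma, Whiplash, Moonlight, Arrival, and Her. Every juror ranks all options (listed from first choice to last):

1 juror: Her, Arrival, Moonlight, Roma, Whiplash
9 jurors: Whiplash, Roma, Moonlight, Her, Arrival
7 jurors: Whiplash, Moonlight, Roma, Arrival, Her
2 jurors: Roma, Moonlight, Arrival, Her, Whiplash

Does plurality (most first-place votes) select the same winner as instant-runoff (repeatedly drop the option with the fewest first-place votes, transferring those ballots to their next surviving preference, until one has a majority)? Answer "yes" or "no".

Plurality — first-place votes: Roma 2, Whiplash 16, Moonlight 0, Arrival 0, Her 1. Winner: Whiplash.
Instant-runoff — R1 Roma 2, Whiplash 16, Moonlight 0, Arrival 0, Her 1 (Whiplash winner). Winner: Whiplash.
The two methods agree.

yes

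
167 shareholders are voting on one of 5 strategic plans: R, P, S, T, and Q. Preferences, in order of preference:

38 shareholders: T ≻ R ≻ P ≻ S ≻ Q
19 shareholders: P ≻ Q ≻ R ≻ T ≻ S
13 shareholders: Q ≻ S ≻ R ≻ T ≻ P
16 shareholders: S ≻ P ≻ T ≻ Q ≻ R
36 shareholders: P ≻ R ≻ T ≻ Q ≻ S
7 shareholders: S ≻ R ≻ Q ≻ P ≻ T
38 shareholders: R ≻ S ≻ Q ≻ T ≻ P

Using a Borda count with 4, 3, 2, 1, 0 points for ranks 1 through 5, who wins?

R

R: 38·3 + 19·2 + 13·2 + 16·0 + 36·3 + 7·3 + 38·4 = 459
P: 38·2 + 19·4 + 13·0 + 16·3 + 36·4 + 7·1 + 38·0 = 351
S: 38·1 + 19·0 + 13·3 + 16·4 + 36·0 + 7·4 + 38·3 = 283
T: 38·4 + 19·1 + 13·1 + 16·2 + 36·2 + 7·0 + 38·1 = 326
Q: 38·0 + 19·3 + 13·4 + 16·1 + 36·1 + 7·2 + 38·2 = 251
R has the highest Borda score (459).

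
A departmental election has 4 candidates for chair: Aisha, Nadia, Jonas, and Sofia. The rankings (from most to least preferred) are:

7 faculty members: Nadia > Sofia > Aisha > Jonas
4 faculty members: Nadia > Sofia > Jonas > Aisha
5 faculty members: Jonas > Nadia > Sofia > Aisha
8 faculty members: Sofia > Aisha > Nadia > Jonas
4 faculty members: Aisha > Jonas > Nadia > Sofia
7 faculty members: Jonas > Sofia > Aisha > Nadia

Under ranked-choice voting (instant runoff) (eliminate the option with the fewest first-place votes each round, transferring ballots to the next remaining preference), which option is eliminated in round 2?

Sofia

Round 1: Aisha 4, Nadia 11, Jonas 12, Sofia 8. Eliminate Aisha.
Round 2: Nadia 11, Jonas 16, Sofia 8. Eliminate Sofia.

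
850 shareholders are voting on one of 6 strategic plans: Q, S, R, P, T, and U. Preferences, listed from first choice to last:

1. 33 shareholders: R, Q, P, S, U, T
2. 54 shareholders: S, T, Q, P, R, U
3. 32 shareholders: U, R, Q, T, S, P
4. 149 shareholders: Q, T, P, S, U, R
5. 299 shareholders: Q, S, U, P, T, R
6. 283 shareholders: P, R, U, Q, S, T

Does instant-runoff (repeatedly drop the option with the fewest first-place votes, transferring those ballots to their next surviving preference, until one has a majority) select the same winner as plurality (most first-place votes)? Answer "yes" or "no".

Instant-runoff — R1 Q 448, S 54, R 33, P 283, T 0, U 32 (Q winner). Winner: Q.
Plurality — first-place votes: Q 448, S 54, R 33, P 283, T 0, U 32. Winner: Q.
The two methods agree.

yes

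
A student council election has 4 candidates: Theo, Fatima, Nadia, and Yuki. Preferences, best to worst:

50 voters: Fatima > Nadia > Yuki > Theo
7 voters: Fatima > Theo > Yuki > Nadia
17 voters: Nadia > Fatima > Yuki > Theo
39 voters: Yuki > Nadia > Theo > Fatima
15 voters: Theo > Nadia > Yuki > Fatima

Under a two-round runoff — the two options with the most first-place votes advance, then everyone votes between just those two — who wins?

Fatima

Round 1 first-place votes: Theo 15, Fatima 57, Nadia 17, Yuki 39.
Fatima and Yuki advance.
Runoff: Fatima is preferred to Yuki by 74 voters; Yuki by 54.
Fatima wins the runoff.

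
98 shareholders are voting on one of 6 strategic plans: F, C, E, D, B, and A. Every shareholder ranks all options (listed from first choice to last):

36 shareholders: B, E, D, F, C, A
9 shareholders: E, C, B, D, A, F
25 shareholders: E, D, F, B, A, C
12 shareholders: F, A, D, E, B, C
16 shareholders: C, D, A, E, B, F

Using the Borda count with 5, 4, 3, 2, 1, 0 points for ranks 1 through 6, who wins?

F: 36·2 + 9·0 + 25·3 + 12·5 + 16·0 = 207
C: 36·1 + 9·4 + 25·0 + 12·0 + 16·5 = 152
E: 36·4 + 9·5 + 25·5 + 12·2 + 16·2 = 370
D: 36·3 + 9·2 + 25·4 + 12·3 + 16·4 = 326
B: 36·5 + 9·3 + 25·2 + 12·1 + 16·1 = 285
A: 36·0 + 9·1 + 25·1 + 12·4 + 16·3 = 130
E has the highest Borda score (370).

E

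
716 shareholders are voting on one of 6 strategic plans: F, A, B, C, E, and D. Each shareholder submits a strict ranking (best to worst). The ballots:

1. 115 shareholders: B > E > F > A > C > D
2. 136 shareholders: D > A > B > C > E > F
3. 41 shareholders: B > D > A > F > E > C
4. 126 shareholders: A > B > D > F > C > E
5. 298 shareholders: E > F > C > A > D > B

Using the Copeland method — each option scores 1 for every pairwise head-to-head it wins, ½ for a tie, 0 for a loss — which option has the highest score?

E

F: beats A, C, and D; loses to B and E → score 3.
A: beats B, C, and D; loses to F and E → score 3.
B: beats F, C, and E; loses to A and D → score 3.
C: beats D; loses to F, A, B, and E → score 1.
E: beats F, A, C, and D; loses to B → score 4.
D: beats B; loses to F, A, C, and E → score 1.
E has the best pairwise record.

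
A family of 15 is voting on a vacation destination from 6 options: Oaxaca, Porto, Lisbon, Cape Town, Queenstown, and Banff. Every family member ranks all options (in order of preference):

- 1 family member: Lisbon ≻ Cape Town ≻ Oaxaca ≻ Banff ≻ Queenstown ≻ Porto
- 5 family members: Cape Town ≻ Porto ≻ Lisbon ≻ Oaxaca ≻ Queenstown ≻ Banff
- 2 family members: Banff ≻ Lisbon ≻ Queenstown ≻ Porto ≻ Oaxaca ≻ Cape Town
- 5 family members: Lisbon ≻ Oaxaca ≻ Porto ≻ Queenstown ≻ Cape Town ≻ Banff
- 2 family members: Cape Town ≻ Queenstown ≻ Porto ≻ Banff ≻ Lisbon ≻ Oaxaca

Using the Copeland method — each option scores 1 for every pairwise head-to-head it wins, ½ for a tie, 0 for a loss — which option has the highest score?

Lisbon

Oaxaca: beats Queenstown and Banff; loses to Porto, Lisbon, and Cape Town → score 2.
Porto: beats Oaxaca, Queenstown, and Banff; loses to Lisbon and Cape Town → score 3.
Lisbon: beats Oaxaca, Porto, Cape Town, Queenstown, and Banff → score 5.
Cape Town: beats Oaxaca, Porto, Queenstown, and Banff; loses to Lisbon → score 4.
Queenstown: beats Banff; loses to Oaxaca, Porto, Lisbon, and Cape Town → score 1.
Banff: loses to Oaxaca, Porto, Lisbon, Cape Town, and Queenstown → score 0.
Lisbon has the best pairwise record.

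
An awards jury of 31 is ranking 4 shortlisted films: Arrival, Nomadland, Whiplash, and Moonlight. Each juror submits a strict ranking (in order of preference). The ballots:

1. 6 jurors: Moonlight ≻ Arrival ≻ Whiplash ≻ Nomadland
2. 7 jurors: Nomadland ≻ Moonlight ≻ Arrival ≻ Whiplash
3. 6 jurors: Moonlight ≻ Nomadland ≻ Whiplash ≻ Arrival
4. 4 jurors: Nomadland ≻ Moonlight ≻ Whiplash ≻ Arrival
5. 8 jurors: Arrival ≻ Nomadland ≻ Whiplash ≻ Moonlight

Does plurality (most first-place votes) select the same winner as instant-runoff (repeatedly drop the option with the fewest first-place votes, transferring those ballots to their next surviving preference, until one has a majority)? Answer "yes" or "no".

Plurality — first-place votes: Arrival 8, Nomadland 11, Whiplash 0, Moonlight 12. Winner: Moonlight.
Instant-runoff — R1 Arrival 8, Nomadland 11, Whiplash 0, Moonlight 12 (Whiplash out); R2 Arrival 8, Nomadland 11, Moonlight 12 (Arrival out); R3 Nomadland 19, Moonlight 12 (Nomadland winner). Winner: Nomadland.
The two methods disagree.

no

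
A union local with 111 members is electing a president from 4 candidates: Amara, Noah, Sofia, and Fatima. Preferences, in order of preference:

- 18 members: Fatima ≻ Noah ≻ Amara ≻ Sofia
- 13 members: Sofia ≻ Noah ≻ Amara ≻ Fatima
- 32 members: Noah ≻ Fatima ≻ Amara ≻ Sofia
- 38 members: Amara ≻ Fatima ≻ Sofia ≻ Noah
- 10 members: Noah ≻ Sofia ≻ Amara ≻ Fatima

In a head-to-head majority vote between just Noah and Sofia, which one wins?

Voters preferring Noah to Sofia: 60; preferring Sofia to Noah: 51.
Noah wins the head-to-head.

Noah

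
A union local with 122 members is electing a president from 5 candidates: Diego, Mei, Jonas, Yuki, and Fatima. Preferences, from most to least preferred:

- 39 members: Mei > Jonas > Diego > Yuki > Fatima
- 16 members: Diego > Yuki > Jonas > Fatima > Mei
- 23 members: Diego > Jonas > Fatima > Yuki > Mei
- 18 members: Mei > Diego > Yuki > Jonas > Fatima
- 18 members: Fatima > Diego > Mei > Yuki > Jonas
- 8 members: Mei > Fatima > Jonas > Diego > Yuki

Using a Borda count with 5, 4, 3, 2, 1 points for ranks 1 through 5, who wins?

Diego

Diego: 39·3 + 16·5 + 23·5 + 18·4 + 18·4 + 8·2 = 472
Mei: 39·5 + 16·1 + 23·1 + 18·5 + 18·3 + 8·5 = 418
Jonas: 39·4 + 16·3 + 23·4 + 18·2 + 18·1 + 8·3 = 374
Yuki: 39·2 + 16·4 + 23·2 + 18·3 + 18·2 + 8·1 = 286
Fatima: 39·1 + 16·2 + 23·3 + 18·1 + 18·5 + 8·4 = 280
Diego has the highest Borda score (472).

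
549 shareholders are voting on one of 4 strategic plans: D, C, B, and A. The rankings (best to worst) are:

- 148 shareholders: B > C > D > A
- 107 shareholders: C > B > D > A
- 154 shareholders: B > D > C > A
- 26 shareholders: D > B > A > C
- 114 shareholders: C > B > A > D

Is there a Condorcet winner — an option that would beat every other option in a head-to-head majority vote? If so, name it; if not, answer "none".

B vs D: 523–26 for B.
B vs C: 328–221 for B.
B vs A: 549–0 for B.
B beats every other option head-to-head.

B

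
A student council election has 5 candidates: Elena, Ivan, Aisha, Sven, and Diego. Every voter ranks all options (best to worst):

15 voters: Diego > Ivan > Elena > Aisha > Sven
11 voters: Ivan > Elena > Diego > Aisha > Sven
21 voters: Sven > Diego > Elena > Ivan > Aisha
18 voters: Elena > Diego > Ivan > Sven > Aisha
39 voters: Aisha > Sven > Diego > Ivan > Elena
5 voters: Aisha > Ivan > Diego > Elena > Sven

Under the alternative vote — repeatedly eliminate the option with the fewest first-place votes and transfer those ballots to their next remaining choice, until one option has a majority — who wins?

Round 1: Elena 18, Ivan 11, Aisha 44, Sven 21, Diego 15. Eliminate Ivan.
Round 2: Elena 29, Aisha 44, Sven 21, Diego 15. Eliminate Diego.
Round 3: Elena 44, Aisha 44, Sven 21. Eliminate Sven.
Round 4: Elena 65, Aisha 44. Elena has a majority.

Elena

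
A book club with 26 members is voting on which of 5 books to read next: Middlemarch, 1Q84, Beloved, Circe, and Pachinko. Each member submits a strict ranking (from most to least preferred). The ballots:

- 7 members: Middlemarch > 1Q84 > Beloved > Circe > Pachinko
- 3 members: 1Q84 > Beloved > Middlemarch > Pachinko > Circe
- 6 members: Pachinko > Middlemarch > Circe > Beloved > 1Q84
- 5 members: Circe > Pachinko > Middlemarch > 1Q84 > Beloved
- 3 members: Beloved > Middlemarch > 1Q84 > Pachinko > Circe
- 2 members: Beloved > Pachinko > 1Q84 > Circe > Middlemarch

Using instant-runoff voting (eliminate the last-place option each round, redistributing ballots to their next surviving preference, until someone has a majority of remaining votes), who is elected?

Beloved

Round 1: Middlemarch 7, 1Q84 3, Beloved 5, Circe 5, Pachinko 6. Eliminate 1Q84.
Round 2: Middlemarch 7, Beloved 8, Circe 5, Pachinko 6. Eliminate Circe.
Round 3: Middlemarch 7, Beloved 8, Pachinko 11. Eliminate Middlemarch.
Round 4: Beloved 15, Pachinko 11. Beloved has a majority.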